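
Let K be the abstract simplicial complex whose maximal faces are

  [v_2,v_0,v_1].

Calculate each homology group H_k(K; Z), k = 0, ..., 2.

Fix the vertex order v_0 < v_1 < v_2 and write every simplex with vertices in increasing order. Then dim K = 2 and the simplices of K are:

  0-simplices (3): [v_0], [v_1], [v_2]
  1-simplices (3): [v_0,v_1], [v_0,v_2], [v_1,v_2]
  2-simplices (1): [v_0,v_1,v_2]

Hence C_0 ≅ Z^3, C_1 ≅ Z^3, C_2 ≅ Z^1.

Boundary ∂_1: C_1 → C_0 is given by ∂[p,q] = [q] − [p]. For instance
  ∂[v_1,v_2] = [v_2] − [v_1].
The resulting 3×3 matrix has rank 2, and its Smith normal form has invariant factors (1,1).

∂_2: C_2 → C_1 maps a triangle to the signed sum of its edges. For instance
  ∂[v_0,v_1,v_2] = [v_1,v_2] − [v_0,v_2] + [v_0,v_1].
This gives a 3×1 integer matrix of rank 1; reducing to Smith normal form yields diagonal entries (1).

Reading off H_k = ker ∂_k / im ∂_{k+1}:

  H_0: rank C_0 − rank ∂_1 = 3 − 2 = 1, and the invariant factors of ∂_1 are all 1, so H_0 ≅ Z.
  H_1: rank ker ∂_1 − rank ∂_2 = (3 − 2) − 1 = 0, and the invariant factors of ∂_2 are all 1, so H_1 ≅ 0.
  H_2: rank ker ∂_2 − rank ∂_3 = (1 − 1) − 0 = 0, and there is no ∂_3, so H_2 ≅ 0.

(K is a triangulation of the 2-simplex.)

H_0 ≅ Z,  H_1 = 0,  H_2 = 0.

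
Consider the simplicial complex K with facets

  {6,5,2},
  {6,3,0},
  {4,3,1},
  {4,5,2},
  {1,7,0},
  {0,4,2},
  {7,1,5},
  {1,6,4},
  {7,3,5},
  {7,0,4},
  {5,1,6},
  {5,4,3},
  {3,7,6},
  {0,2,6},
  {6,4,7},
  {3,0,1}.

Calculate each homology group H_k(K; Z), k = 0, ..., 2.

H_0 = Z,  H_1 = Z^2,  H_2 = Z.

Fix the vertex order 0 < 1 < 2 < 3 < 4 < 5 < 6 < 7 and write every simplex with vertices in increasing order. Then dim K = 2 and the simplices of K are:

  0-simplices (8): [0], [1], [2], [3], [4], [5], [6], [7]
  1-simplices (24): (24 of them)
  2-simplices (16): [0,1,3], [0,1,7], [0,2,4], [0,2,6], [0,3,6], [0,4,7], [1,3,4], [1,4,6], [1,5,6], [1,5,7], [2,4,5], [2,5,6], [3,4,5], [3,5,7], [3,6,7], [4,6,7]

so the chain groups are C_0 ≅ Z^8, C_1 ≅ Z^24, C_2 ≅ Z^16.

The boundary map ∂_1: C_1 → C_0 is given by ∂[p,q] = [q] − [p].
As a 8×24 matrix over Z this has rank 7, with invariant factors (1,1,1,1,1,1,1).

The boundary map ∂_2: C_2 → C_1 maps a triangle to the signed sum of its edges. For instance
  ∂[0,2,6] = [2,6] − [0,6] + [0,2],
  ∂[3,6,7] = [6,7] − [3,7] + [3,6].
This gives a 24×16 integer matrix of rank 15; reducing to Smith normal form yields diagonal entries (1,1,1,1,1,1,1,1,1,1,1,1,1,1,1).

Now H_k = ker ∂_k / im ∂_{k+1}, so:

  H_0: rank C_0 − rank ∂_1 = 8 − 7 = 1, and the invariant factors of ∂_1 are all 1, so H_0 ≅ Z.
  H_1: rank ker ∂_1 − rank ∂_2 = (24 − 7) − 15 = 2, and the invariant factors of ∂_2 are all 1, so H_1 ≅ Z^2.
  H_2: rank ker ∂_2 − rank ∂_3 = (16 − 15) − 0 = 1, and there is no ∂_3, so H_2 ≅ Z.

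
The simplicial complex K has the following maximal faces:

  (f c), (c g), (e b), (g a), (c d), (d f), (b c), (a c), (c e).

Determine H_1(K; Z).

K has 7 vertices, 9 edges.
rank ∂_1 = 6, rank ∂_2 = 0 ⇒ b_1 = 9 − 6 − 0 = 3. So H_1 = Z^3.

H_1 ≅ Z^3.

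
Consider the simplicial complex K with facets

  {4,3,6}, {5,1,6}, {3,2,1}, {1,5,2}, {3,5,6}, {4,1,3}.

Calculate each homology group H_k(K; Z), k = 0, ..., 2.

H_0 = Z,  H_1 = Z,  H_2 = 0.

We work with the vertex ordering 1 < 2 < 3 < 4 < 5 < 6. The simplices of K, each written with vertices in increasing order, are:

  0-simplices (6): [1], [2], [3], [4], [5], [6]
  1-simplices (12): [1,2], [1,3], [1,4], [1,5], [1,6], [2,3], [2,5], [3,4], [3,5], [3,6], [4,6], [5,6]
  2-simplices (6): [1,2,3], [1,2,5], [1,3,4], [1,5,6], [3,4,6], [3,5,6]

Hence C_0 ≅ Z^6, C_1 ≅ Z^12, C_2 ≅ Z^6.

Boundary ∂_1: C_1 → C_0 is given by ∂[p,q] = [q] − [p]. For instance
  ∂[1,4] = [4] − [1].
As a 6×12 matrix over Z this has rank 5, with invariant factors (1,1,1,1,1).

The boundary map ∂_2: C_2 → C_1 sends each 2-simplex [p,q,r] to [q,r] − [p,r] + [p,q]. For instance
  ∂[1,5,6] = [5,6] − [1,6] + [1,5],
  ∂[1,3,4] = [3,4] − [1,4] + [1,3].
The 12×6 boundary matrix has rank 6 and Smith normal form diag(1,1,1,1,1,1).

Reading off H_k = ker ∂_k / im ∂_{k+1}:

  H_0: rank C_0 − rank ∂_1 = 6 − 5 = 1, and the invariant factors of ∂_1 are all 1, so H_0 ≅ Z.
  H_1: rank ker ∂_1 − rank ∂_2 = (12 − 5) − 6 = 1, and the invariant factors of ∂_2 are all 1, so H_1 ≅ Z.
  H_2: rank ker ∂_2 − rank ∂_3 = (6 − 6) − 0 = 0, and there is no ∂_3, so H_2 ≅ 0.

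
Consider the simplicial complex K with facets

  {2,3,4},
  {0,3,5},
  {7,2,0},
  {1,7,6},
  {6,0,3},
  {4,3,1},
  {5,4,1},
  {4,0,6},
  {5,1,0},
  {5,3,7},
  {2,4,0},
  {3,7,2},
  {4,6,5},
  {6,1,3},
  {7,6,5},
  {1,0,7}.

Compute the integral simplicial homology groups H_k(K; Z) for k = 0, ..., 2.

Fix the vertex order 0 < 1 < 2 < 3 < 4 < 5 < 6 < 7 and write every simplex with vertices in increasing order. Then dim K = 2 and the simplices of K are:

  0-simplices (8): [0], [1], [2], [3], [4], [5], [6], [7]
  1-simplices (24): (24 of them)
  2-simplices (16): [0,1,5], [0,1,7], [0,2,4], [0,2,7], [0,3,5], [0,3,6], [0,4,6], [1,3,4], [1,3,6], [1,4,5], [1,6,7], [2,3,4], [2,3,7], [3,5,7], [4,5,6], [5,6,7]

Hence C_0 ≅ Z^8, C_1 ≅ Z^24, C_2 ≅ Z^16.

∂_1: C_1 → C_0 is given by ∂[p,q] = [q] − [p]. For instance
  ∂[6,7] = [7] − [6].
The resulting 8×24 matrix has rank 7, and its Smith normal form has invariant factors (1,1,1,1,1,1,1).

The boundary map ∂_2: C_2 → C_1 sends each 2-simplex [p,q,r] to [q,r] − [p,r] + [p,q]. For instance
  ∂[3,5,7] = [5,7] − [3,7] + [3,5],
  ∂[0,3,6] = [3,6] − [0,6] + [0,3].
This gives a 24×16 integer matrix of rank 15; reducing to Smith normal form yields diagonal entries (1,1,1,1,1,1,1,1,1,1,1,1,1,1,1).

Now H_k = ker ∂_k / im ∂_{k+1}, so:

  H_0: rank C_0 − rank ∂_1 = 8 − 7 = 1, and the invariant factors of ∂_1 are all 1, so H_0 ≅ Z.
  H_1: rank ker ∂_1 − rank ∂_2 = (24 − 7) − 15 = 2, and the invariant factors of ∂_2 are all 1, so H_1 ≅ Z^2.
  H_2: rank ker ∂_2 − rank ∂_3 = (16 − 15) − 0 = 1, and there is no ∂_3, so H_2 ≅ Z.

(K is a triangulation of the torus T^2.)

H_0 ≅ Z,  H_1 ≅ Z^2,  H_2 ≅ Z.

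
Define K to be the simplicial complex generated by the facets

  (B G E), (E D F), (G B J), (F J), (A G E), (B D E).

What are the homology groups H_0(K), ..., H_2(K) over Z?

We work with the vertex ordering A < B < D < E < F < G < J. The simplices of K, each written with vertices in increasing order, are:

  0-simplices (7): A, B, D, E, F, G, J
  1-simplices (12): AE, AG, BD, BE, BG, BJ, DE, DF, EF, EG, FJ, GJ
  2-simplices (5): AEG, BDE, BEG, BGJ, DEF

giving chain groups C_0 ≅ Z^7, C_1 ≅ Z^12, C_2 ≅ Z^5.

∂_1: C_1 → C_0 is given by ∂[p,q] = [q] − [p]. For instance
  ∂GJ = J − G.
As a 7×12 matrix over Z this has rank 6, with invariant factors (1,1,1,1,1,1).

The boundary map ∂_2: C_2 → C_1 maps a triangle to the signed sum of its edges. For instance
  ∂AEG = EG − AG + AE,
  ∂DEF = EF − DF + DE.
This gives a 12×5 integer matrix of rank 5; reducing to Smith normal form yields diagonal entries (1,1,1,1,1).

Reading off H_k = ker ∂_k / im ∂_{k+1}:

  H_0: rank C_0 − rank ∂_1 = 7 − 6 = 1, and the invariant factors of ∂_1 are all 1, so H_0 = Z.
  H_1: rank ker ∂_1 − rank ∂_2 = (12 − 6) − 5 = 1, and the invariant factors of ∂_2 are all 1, so H_1 = Z.
  H_2: rank ker ∂_2 − rank ∂_3 = (5 − 5) − 0 = 0, and there is no ∂_3, so H_2 = 0.

As a check, the Euler characteristic is 7 − 12 + 5 = 0, which agrees with 1 − 1 + 0 = 0.

H_0 ≅ Z,  H_1 ≅ Z,  H_2 = 0.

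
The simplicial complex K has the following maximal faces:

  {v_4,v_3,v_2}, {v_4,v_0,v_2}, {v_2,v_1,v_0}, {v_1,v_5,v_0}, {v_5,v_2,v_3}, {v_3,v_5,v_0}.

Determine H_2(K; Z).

We work with the vertex ordering v_0 < v_1 < v_2 < v_3 < v_4 < v_5. The simplices of K, each written with vertices in increasing order, are:

  0-simplices (6): [v_0], [v_1], [v_2], [v_3], [v_4], [v_5]
  1-simplices (12): [v_0,v_1], [v_0,v_2], [v_0,v_3], [v_0,v_4], [v_0,v_5], [v_1,v_2], [v_1,v_5], [v_2,v_3], [v_2,v_4], [v_2,v_5], [v_3,v_4], [v_3,v_5]
  2-simplices (6): [v_0,v_1,v_2], [v_0,v_1,v_5], [v_0,v_2,v_4], [v_0,v_3,v_5], [v_2,v_3,v_4], [v_2,v_3,v_5]

Hence C_0 ≅ Z^6, C_1 ≅ Z^12, C_2 ≅ Z^6.

∂_1: C_1 → C_0 maps an edge to its endpoints' difference, ∂[p,q] = q − p. For instance
  ∂[v_2,v_4] = [v_4] − [v_2].
As a 6×12 matrix over Z this has rank 5, with invariant factors (1,1,1,1,1).

The boundary map ∂_2: C_2 → C_1 acts by ∂[p,q,r] = [q,r] − [p,r] + [p,q]. For instance
  ∂[v_0,v_3,v_5] = [v_3,v_5] − [v_0,v_5] + [v_0,v_3],
  ∂[v_2,v_3,v_5] = [v_3,v_5] − [v_2,v_5] + [v_2,v_3].
The 12×6 boundary matrix has rank 6 and Smith normal form diag(1,1,1,1,1,1).

From H_k ≅ ker(∂_k) / im(∂_{k+1}) we obtain:

  H_2: rank ker ∂_2 − rank ∂_3 = (6 − 6) − 0 = 0, and there is no ∂_3, so H_2 ≅ 0.

H_2 = 0.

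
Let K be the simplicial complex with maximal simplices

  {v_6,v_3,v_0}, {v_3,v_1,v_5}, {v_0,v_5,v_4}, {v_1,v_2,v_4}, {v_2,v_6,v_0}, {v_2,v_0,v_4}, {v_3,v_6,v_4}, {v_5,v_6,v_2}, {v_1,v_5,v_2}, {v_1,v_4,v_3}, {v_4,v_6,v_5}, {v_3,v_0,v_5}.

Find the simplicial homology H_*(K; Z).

K has 7 vertices, 18 edges, 12 triangles.
rank ∂_0 = 0, rank ∂_1 = 6 ⇒ b_0 = 7 − 0 − 6 = 1; all invariant factors of ∂_1 are 1 so no torsion. So H_0 = Z.
rank ∂_1 = 6, rank ∂_2 = 12 ⇒ b_1 = 18 − 6 − 12 = 0; ∂_2 has invariant factor(s) [2] giving torsion. So H_1 = Z/2Z.
rank ∂_2 = 12, rank ∂_3 = 0 ⇒ b_2 = 12 − 12 − 0 = 0. So H_2 = 0.

H_0 = Z,  H_1 = Z/2Z,  H_2 = 0.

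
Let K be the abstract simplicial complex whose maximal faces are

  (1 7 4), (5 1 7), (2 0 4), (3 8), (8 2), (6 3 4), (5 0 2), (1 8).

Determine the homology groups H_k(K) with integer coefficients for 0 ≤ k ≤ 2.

Order the vertices as 0 < 1 < 2 < 3 < 4 < 5 < 6 < 7 < 8. Listing each simplex with vertices in this order, K has dimension 2 with simplices:

  0-simplices (9): [0], [1], [2], [3], [4], [5], [6], [7], [8]
  1-simplices (16): [0,2], [0,4], [0,5], [1,4], [1,5], [1,7], [1,8], [2,4], [2,5], [2,8], [3,4], [3,6], [3,8], [4,6], [4,7], [5,7]
  2-simplices (5): [0,2,4], [0,2,5], [1,4,7], [1,5,7], [3,4,6]

giving chain groups C_0 ≅ Z^9, C_1 ≅ Z^16, C_2 ≅ Z^5.

The boundary map ∂_1: C_1 → C_0 sends each edge [p,q] (with p < q) to q − p.
This gives a 9×16 integer matrix of rank 8; reducing to Smith normal form yields diagonal entries (1,1,1,1,1,1,1,1).

The boundary map ∂_2: C_2 → C_1 sends each 2-simplex [p,q,r] to [q,r] − [p,r] + [p,q]. For instance
  ∂[0,2,5] = [2,5] − [0,5] + [0,2],
  ∂[1,4,7] = [4,7] − [1,7] + [1,4].
The resulting 16×5 matrix has rank 5, and its Smith normal form has invariant factors (1,1,1,1,1).

Now H_k = ker ∂_k / im ∂_{k+1}, so:

  H_0: rank C_0 − rank ∂_1 = 9 − 8 = 1, and the invariant factors of ∂_1 are all 1, so H_0 ≅ Z.
  H_1: rank ker ∂_1 − rank ∂_2 = (16 − 8) − 5 = 3, and the invariant factors of ∂_2 are all 1, so H_1 ≅ Z^3.
  H_2: rank ker ∂_2 − rank ∂_3 = (5 − 5) − 0 = 0, and there is no ∂_3, so H_2 ≅ 0.

H_0 = Z,  H_1 = Z^3,  H_2 = 0.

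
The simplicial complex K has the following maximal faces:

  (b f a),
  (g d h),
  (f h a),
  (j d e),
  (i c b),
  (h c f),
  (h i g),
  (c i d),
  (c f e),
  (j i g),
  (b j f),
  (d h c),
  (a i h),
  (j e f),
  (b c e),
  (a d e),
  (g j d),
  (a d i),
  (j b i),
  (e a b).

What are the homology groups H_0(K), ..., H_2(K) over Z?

Fix the vertex order a < b < c < d < e < f < g < h < i < j and write every simplex with vertices in increasing order. Then dim K = 2 and the simplices of K are:

  0-simplices (10): a, b, c, d, e, f, g, h, i, j
  1-simplices (30): ab, ad, ae, af, ah, ai, bc, be, bf, bi, bj, cd, ce, cf, ch, ci, de, dg, dh, di, dj, ef, ej, fh, fj, gh, gi, gj, hi, ij
  2-simplices (20): abe, abf, ade, adi, afh, ahi, bce, bci, bfj, bij, cdh, cdi, cef, cfh, dej, dgh, dgj, efj, ghi, gij

Hence C_0 ≅ Z^10, C_1 ≅ Z^30, C_2 ≅ Z^20.

The boundary map ∂_1: C_1 → C_0 is given by ∂[p,q] = [q] − [p]. For instance
  ∂bf = f − b.
This gives a 10×30 integer matrix of rank 9; reducing to Smith normal form yields diagonal entries (1,1,1,1,1,1,1,1,1).

∂_2: C_2 → C_1 maps a triangle to the signed sum of its edges. For instance
  ∂cef = ef − cf + ce,
  ∂cdh = dh − ch + cd.
The 30×20 boundary matrix has rank 20 and Smith normal form diag(1,1,1,1,1,1,1,1,1,1,1,1,1,1,1,1,1,1,1,2).

Now H_k = ker ∂_k / im ∂_{k+1}, so:

  H_0: rank C_0 − rank ∂_1 = 10 − 9 = 1, and the invariant factors of ∂_1 are all 1, so H_0 = Z.
  H_1: rank ker ∂_1 − rank ∂_2 = (30 − 9) − 20 = 1, and ∂_2 has invariant factor 2 > 1, so H_1 = Z ⊕ Z/2Z.
  H_2: rank ker ∂_2 − rank ∂_3 = (20 − 20) − 0 = 0, and there is no ∂_3, so H_2 = 0.

(K is a triangulation of the Klein bottle.)

H_0 = Z,  H_1 = Z ⊕ Z/2Z,  H_2 = 0.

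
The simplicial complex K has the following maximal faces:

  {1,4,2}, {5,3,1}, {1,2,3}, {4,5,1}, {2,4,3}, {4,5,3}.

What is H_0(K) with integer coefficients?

Fix the vertex order 1 < 2 < 3 < 4 < 5 and write every simplex with vertices in increasing order. Then dim K = 2 and the simplices of K are:

  0-simplices (5): [1], [2], [3], [4], [5]
  1-simplices (9): [1,2], [1,3], [1,4], [1,5], [2,3], [2,4], [3,4], [3,5], [4,5]
  2-simplices (6): [1,2,3], [1,2,4], [1,3,5], [1,4,5], [2,3,4], [3,4,5]

Hence C_0 ≅ Z^5, C_1 ≅ Z^9, C_2 ≅ Z^6.

Boundary ∂_1: C_1 → C_0 is given by ∂[p,q] = [q] − [p].
This gives a 5×9 integer matrix of rank 4; reducing to Smith normal form yields diagonal entries (1,1,1,1).

The boundary map ∂_2: C_2 → C_1 acts by ∂[p,q,r] = [q,r] − [p,r] + [p,q]. For instance
  ∂[1,4,5] = [4,5] − [1,5] + [1,4],
  ∂[3,4,5] = [4,5] − [3,5] + [3,4].
As a 9×6 matrix over Z this has rank 5, with invariant factors (1,1,1,1,1).

Now H_k = ker ∂_k / im ∂_{k+1}, so:

  H_0: rank C_0 − rank ∂_1 = 5 − 4 = 1, and the invariant factors of ∂_1 are all 1, so H_0 ≅ Z.

H_0 = Z.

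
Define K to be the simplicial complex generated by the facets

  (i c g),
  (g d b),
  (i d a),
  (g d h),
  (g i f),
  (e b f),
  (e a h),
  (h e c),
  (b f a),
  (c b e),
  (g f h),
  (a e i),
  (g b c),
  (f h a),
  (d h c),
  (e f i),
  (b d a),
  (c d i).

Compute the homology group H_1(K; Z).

H_1 = Z ⊕ Z/2.

We work with the vertex ordering a < b < c < d < e < f < g < h < i. The simplices of K, each written with vertices in increasing order, are:

  0-simplices (9): a, b, c, d, e, f, g, h, i
  1-simplices (27): ab, ad, ae, af, ah, ai, bc, bd, be, bf, bg, cd, ce, cg, ch, ci, dg, dh, di, ef, eh, ei, fg, fh, fi, gh, gi
  2-simplices (18): abd, abf, adi, aeh, aei, afh, bce, bcg, bdg, bef, cdh, cdi, ceh, cgi, dgh, efi, fgh, fgi

Hence C_0 ≅ Z^9, C_1 ≅ Z^27, C_2 ≅ Z^18.

The boundary map ∂_1: C_1 → C_0 maps an edge to its endpoints' difference, ∂[p,q] = q − p. For instance
  ∂ce = e − c.
The resulting 9×27 matrix has rank 8, and its Smith normal form has invariant factors (1,1,1,1,1,1,1,1).

Boundary ∂_2: C_2 → C_1 maps a triangle to the signed sum of its edges. For instance
  ∂adi = di − ai + ad,
  ∂fgi = gi − fi + fg.
The 27×18 boundary matrix has rank 18 and Smith normal form diag(1,1,1,1,1,1,1,1,1,1,1,1,1,1,1,1,1,2).

Reading off H_k = ker ∂_k / im ∂_{k+1}:

  H_1: rank ker ∂_1 − rank ∂_2 = (27 − 8) − 18 = 1, and ∂_2 has invariant factor 2 > 1, so H_1 ≅ Z ⊕ Z/2.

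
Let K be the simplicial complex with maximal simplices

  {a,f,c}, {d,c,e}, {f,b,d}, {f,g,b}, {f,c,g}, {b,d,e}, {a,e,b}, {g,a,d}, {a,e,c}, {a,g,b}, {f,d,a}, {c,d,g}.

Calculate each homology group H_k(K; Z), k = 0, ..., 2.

H_0 = Z,  H_1 = Z/2Z,  H_2 = 0.

Take the total order a < b < c < d < e < f < g on the vertex set. Then K (dimension 2) consists of the simplices:

  0-simplices (7): a, b, c, d, e, f, g
  1-simplices (18): ab, ac, ad, ae, af, ag, bd, be, bf, bg, cd, ce, cf, cg, de, df, dg, fg
  2-simplices (12): abe, abg, ace, acf, adf, adg, bde, bdf, bfg, cde, cdg, cfg

so the chain groups are C_0 ≅ Z^7, C_1 ≅ Z^18, C_2 ≅ Z^12.

∂_1: C_1 → C_0 maps an edge to its endpoints' difference, ∂[p,q] = q − p.
The 7×18 boundary matrix has rank 6 and Smith normal form diag(1,1,1,1,1,1).

Boundary ∂_2: C_2 → C_1 maps a triangle to the signed sum of its edges. For instance
  ∂bdf = df − bf + bd,
  ∂abe = be − ae + ab.
The 18×12 boundary matrix has rank 12 and Smith normal form diag(1,1,1,1,1,1,1,1,1,1,1,2).

Now H_k = ker ∂_k / im ∂_{k+1}, so:

  H_0: rank C_0 − rank ∂_1 = 7 − 6 = 1, and the invariant factors of ∂_1 are all 1, so H_0 = Z.
  H_1: rank ker ∂_1 − rank ∂_2 = (18 − 6) − 12 = 0, and ∂_2 has invariant factor 2 > 1, so H_1 = Z/2Z.
  H_2: rank ker ∂_2 − rank ∂_3 = (12 − 12) − 0 = 0, and there is no ∂_3, so H_2 = 0.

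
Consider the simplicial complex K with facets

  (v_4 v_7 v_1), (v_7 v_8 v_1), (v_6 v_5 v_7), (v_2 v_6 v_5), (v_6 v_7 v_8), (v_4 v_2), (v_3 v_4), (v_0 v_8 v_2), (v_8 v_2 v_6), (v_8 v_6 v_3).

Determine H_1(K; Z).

Order the vertices as v_0 < v_1 < v_2 < v_3 < v_4 < v_5 < v_6 < v_7 < v_8. Listing each simplex with vertices in this order, K has dimension 2 with simplices:

  0-simplices (9): [v_0], [v_1], [v_2], [v_3], [v_4], [v_5], [v_6], [v_7], [v_8]
  1-simplices (18): (18 of them)
  2-simplices (8): [v_0,v_2,v_8], [v_1,v_4,v_7], [v_1,v_7,v_8], [v_2,v_5,v_6], [v_2,v_6,v_8], [v_3,v_6,v_8], [v_5,v_6,v_7], [v_6,v_7,v_8]

Hence C_0 ≅ Z^9, C_1 ≅ Z^18, C_2 ≅ Z^8.

∂_1: C_1 → C_0 sends each edge [p,q] (with p < q) to q − p.
As a 9×18 matrix over Z this has rank 8, with invariant factors (1,1,1,1,1,1,1,1).

Boundary ∂_2: C_2 → C_1 sends each 2-simplex [p,q,r] to [q,r] − [p,r] + [p,q]. For instance
  ∂[v_1,v_4,v_7] = [v_4,v_7] − [v_1,v_7] + [v_1,v_4],
  ∂[v_2,v_6,v_8] = [v_6,v_8] − [v_2,v_8] + [v_2,v_6].
As a 18×8 matrix over Z this has rank 8, with invariant factors (1,1,1,1,1,1,1,1).

Now H_k = ker ∂_k / im ∂_{k+1}, so:

  H_1: rank ker ∂_1 − rank ∂_2 = (18 − 8) − 8 = 2, and the invariant factors of ∂_2 are all 1, so H_1 ≅ Z^2.

H_1 = Z^2.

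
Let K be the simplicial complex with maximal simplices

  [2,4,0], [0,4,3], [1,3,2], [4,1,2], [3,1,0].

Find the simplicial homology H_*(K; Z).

Fix the vertex order 0 < 1 < 2 < 3 < 4 and write every simplex with vertices in increasing order. Then dim K = 2 and the simplices of K are:

  0-simplices (5): [0], [1], [2], [3], [4]
  1-simplices (10): [0,1], [0,2], [0,3], [0,4], [1,2], [1,3], [1,4], [2,3], [2,4], [3,4]
  2-simplices (5): [0,1,3], [0,2,4], [0,3,4], [1,2,3], [1,2,4]

giving chain groups C_0 ≅ Z^5, C_1 ≅ Z^10, C_2 ≅ Z^5.

Boundary ∂_1: C_1 → C_0 is given by ∂[p,q] = [q] − [p].
As a 5×10 matrix over Z this has rank 4, with invariant factors (1,1,1,1).

Boundary ∂_2: C_2 → C_1 sends each 2-simplex [p,q,r] to [q,r] − [p,r] + [p,q]. For instance
  ∂[0,3,4] = [3,4] − [0,4] + [0,3],
  ∂[0,2,4] = [2,4] − [0,4] + [0,2].
The 10×5 boundary matrix has rank 5 and Smith normal form diag(1,1,1,1,1).

Computing H_k = (kernel of ∂_k) / (image of ∂_{k+1}):

  H_0: rank C_0 − rank ∂_1 = 5 − 4 = 1, and the invariant factors of ∂_1 are all 1, so H_0 ≅ Z.
  H_1: rank ker ∂_1 − rank ∂_2 = (10 − 4) − 5 = 1, and the invariant factors of ∂_2 are all 1, so H_1 ≅ Z.
  H_2: rank ker ∂_2 − rank ∂_3 = (5 − 5) − 0 = 0, and there is no ∂_3, so H_2 ≅ 0.

H_0 ≅ Z,  H_1 ≅ Z,  H_2 = 0.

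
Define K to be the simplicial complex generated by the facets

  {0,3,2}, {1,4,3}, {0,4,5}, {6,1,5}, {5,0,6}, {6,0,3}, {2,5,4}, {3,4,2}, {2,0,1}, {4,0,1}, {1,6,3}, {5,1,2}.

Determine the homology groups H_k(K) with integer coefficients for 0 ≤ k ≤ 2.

K has 7 vertices, 18 edges, 12 triangles.
rank ∂_0 = 0, rank ∂_1 = 6 ⇒ b_0 = 7 − 0 − 6 = 1; all invariant factors of ∂_1 are 1 so no torsion. So H_0 = Z.
rank ∂_1 = 6, rank ∂_2 = 12 ⇒ b_1 = 18 − 6 − 12 = 0; ∂_2 has invariant factor(s) [2] giving torsion. So H_1 = Z/2.
rank ∂_2 = 12, rank ∂_3 = 0 ⇒ b_2 = 12 − 12 − 0 = 0. So H_2 = 0.

H_0 ≅ Z,  H_1 ≅ Z/2,  H_2 = 0.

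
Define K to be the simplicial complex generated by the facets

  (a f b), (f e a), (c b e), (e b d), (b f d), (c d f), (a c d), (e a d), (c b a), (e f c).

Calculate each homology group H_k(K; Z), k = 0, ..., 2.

H_0 = Z,  H_1 = Z/2,  H_2 = 0.

Take the total order a < b < c < d < e < f on the vertex set. Then K (dimension 2) consists of the simplices:

  0-simplices (6): a, b, c, d, e, f
  1-simplices (15): ab, ac, ad, ae, af, bc, bd, be, bf, cd, ce, cf, de, df, ef
  2-simplices (10): abc, abf, acd, ade, aef, bce, bde, bdf, cdf, cef

Hence C_0 ≅ Z^6, C_1 ≅ Z^15, C_2 ≅ Z^10.

Boundary ∂_1: C_1 → C_0 sends each edge [p,q] (with p < q) to q − p.
As a 6×15 matrix over Z this has rank 5, with invariant factors (1,1,1,1,1).

∂_2: C_2 → C_1 maps a triangle to the signed sum of its edges. For instance
  ∂aef = ef − af + ae,
  ∂ade = de − ae + ad.
The resulting 15×10 matrix has rank 10, and its Smith normal form has invariant factors (1,1,1,1,1,1,1,1,1,2).

From H_k ≅ ker(∂_k) / im(∂_{k+1}) we obtain:

  H_0: rank C_0 − rank ∂_1 = 6 − 5 = 1, and the invariant factors of ∂_1 are all 1, so H_0 ≅ Z.
  H_1: rank ker ∂_1 − rank ∂_2 = (15 − 5) − 10 = 0, and ∂_2 has invariant factor 2 > 1, so H_1 ≅ Z/2.
  H_2: rank ker ∂_2 − rank ∂_3 = (10 − 10) − 0 = 0, and there is no ∂_3, so H_2 ≅ 0.

As a check, the Euler characteristic is 6 − 15 + 10 = 1, which agrees with 1 − 0 + 0 = 1.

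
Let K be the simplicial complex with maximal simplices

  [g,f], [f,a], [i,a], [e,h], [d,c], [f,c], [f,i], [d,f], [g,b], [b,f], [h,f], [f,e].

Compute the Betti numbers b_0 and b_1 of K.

We work with the vertex ordering a < b < c < d < e < f < g < h < i. The simplices of K, each written with vertices in increasing order, are:

  0-simplices (9): a, b, c, d, e, f, g, h, i
  1-simplices (12): af, ai, bf, bg, cd, cf, df, ef, eh, fg, fh, fi

so the chain groups are C_0 ≅ Z^9, C_1 ≅ Z^12.

The boundary map ∂_1: C_1 → C_0 maps an edge to its endpoints' difference, ∂[p,q] = q − p. For instance
  ∂cf = f − c.
This gives a 9×12 integer matrix of rank 8; reducing to Smith normal form yields diagonal entries (1,1,1,1,1,1,1,1).

Now H_k = ker ∂_k / im ∂_{k+1}, so:

  H_0: rank C_0 − rank ∂_1 = 9 − 8 = 1, and the invariant factors of ∂_1 are all 1, so H_0 ≅ Z.
  H_1: rank ker ∂_1 − rank ∂_2 = (12 − 8) − 0 = 4, and there is no ∂_2, so H_1 ≅ Z^4.

As a check, the Euler characteristic is 9 − 12 = -3, which agrees with 1 − 4 = -3.

Hence the Betti numbers are b_0 = 1, b_1 = 4.

b_0 = 1, b_1 = 4.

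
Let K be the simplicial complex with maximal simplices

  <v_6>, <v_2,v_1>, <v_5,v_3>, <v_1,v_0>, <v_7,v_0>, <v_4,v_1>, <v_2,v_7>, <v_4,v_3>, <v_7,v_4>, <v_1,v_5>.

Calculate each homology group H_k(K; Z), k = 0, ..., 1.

K has 8 vertices, 9 edges.
rank ∂_0 = 0, rank ∂_1 = 6 ⇒ b_0 = 8 − 0 − 6 = 2; all invariant factors of ∂_1 are 1 so no torsion. So H_0 ≅ Z^2.
rank ∂_1 = 6, rank ∂_2 = 0 ⇒ b_1 = 9 − 6 − 0 = 3. So H_1 ≅ Z^3.

H_0 ≅ Z^2,  H_1 ≅ Z^3.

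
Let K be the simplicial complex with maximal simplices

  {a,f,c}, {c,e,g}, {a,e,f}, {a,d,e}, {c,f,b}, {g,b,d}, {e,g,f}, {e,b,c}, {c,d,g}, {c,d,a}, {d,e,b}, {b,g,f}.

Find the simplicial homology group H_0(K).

We work with the vertex ordering a < b < c < d < e < f < g. The simplices of K, each written with vertices in increasing order, are:

  0-simplices (7): a, b, c, d, e, f, g
  1-simplices (18): ac, ad, ae, af, bc, bd, be, bf, bg, cd, ce, cf, cg, de, dg, ef, eg, fg
  2-simplices (12): acd, acf, ade, aef, bce, bcf, bde, bdg, bfg, cdg, ceg, efg

giving chain groups C_0 ≅ Z^7, C_1 ≅ Z^18, C_2 ≅ Z^12.

The boundary map ∂_1: C_1 → C_0 is given by ∂[p,q] = [q] − [p].
The 7×18 boundary matrix has rank 6 and Smith normal form diag(1,1,1,1,1,1).

∂_2: C_2 → C_1 sends each 2-simplex [p,q,r] to [q,r] − [p,r] + [p,q]. For instance
  ∂bde = de − be + bd,
  ∂aef = ef − af + ae.
This gives a 18×12 integer matrix of rank 12; reducing to Smith normal form yields diagonal entries (1,1,1,1,1,1,1,1,1,1,1,2).

Computing H_k = (kernel of ∂_k) / (image of ∂_{k+1}):

  H_0: rank C_0 − rank ∂_1 = 7 − 6 = 1, and the invariant factors of ∂_1 are all 1, so H_0 = Z.

H_0 = Z.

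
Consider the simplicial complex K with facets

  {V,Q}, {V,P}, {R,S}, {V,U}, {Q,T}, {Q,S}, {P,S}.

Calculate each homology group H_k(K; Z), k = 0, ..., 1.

K has 7 vertices, 7 edges.
rank ∂_0 = 0, rank ∂_1 = 6 ⇒ b_0 = 7 − 0 − 6 = 1; all invariant factors of ∂_1 are 1 so no torsion. So H_0 = Z.
rank ∂_1 = 6, rank ∂_2 = 0 ⇒ b_1 = 7 − 6 − 0 = 1. So H_1 = Z.

H_0 = Z,  H_1 = Z.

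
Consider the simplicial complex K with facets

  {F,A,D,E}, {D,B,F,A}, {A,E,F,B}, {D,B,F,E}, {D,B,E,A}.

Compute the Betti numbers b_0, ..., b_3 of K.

Order the vertices as A < B < D < E < F. Listing each simplex with vertices in this order, K has dimension 3 with simplices:

  0-simplices (5): A, B, D, E, F
  1-simplices (10): AB, AD, AE, AF, BD, BE, BF, DE, DF, EF
  2-simplices (10): ABD, ABE, ABF, ADE, ADF, AEF, BDE, BDF, BEF, DEF
  3-simplices (5): ABDE, ABDF, ABEF, ADEF, BDEF

so the chain groups are C_0 ≅ Z^5, C_1 ≅ Z^10, C_2 ≅ Z^10, C_3 ≅ Z^5.

∂_1: C_1 → C_0 sends each edge [p,q] (with p < q) to q − p. For instance
  ∂AD = D − A.
The resulting 5×10 matrix has rank 4, and its Smith normal form has invariant factors (1,1,1,1).

The boundary map ∂_2: C_2 → C_1 acts by ∂[p,q,r] = [q,r] − [p,r] + [p,q]. For instance
  ∂BDE = DE − BE + BD,
  ∂ADE = DE − AE + AD.
This gives a 10×10 integer matrix of rank 6; reducing to Smith normal form yields diagonal entries (1,1,1,1,1,1).

∂_3: C_3 → C_2 sends each 3-simplex σ to the alternating sum Σ_i (−1)^i (σ with its i-th vertex removed). For instance
  ∂ABDE = BDE − ADE + ABE − ABD,
  ∂BDEF = DEF − BEF + BDF − BDE.
The 10×5 boundary matrix has rank 4 and Smith normal form diag(1,1,1,1).

Now H_k = ker ∂_k / im ∂_{k+1}, so:

  H_0: rank C_0 − rank ∂_1 = 5 − 4 = 1, and the invariant factors of ∂_1 are all 1, so H_0 = Z.
  H_1: rank ker ∂_1 − rank ∂_2 = (10 − 4) − 6 = 0, and the invariant factors of ∂_2 are all 1, so H_1 = 0.
  H_2: rank ker ∂_2 − rank ∂_3 = (10 − 6) − 4 = 0, and the invariant factors of ∂_3 are all 1, so H_2 = 0.
  H_3: rank ker ∂_3 − rank ∂_4 = (5 − 4) − 0 = 1, and there is no ∂_4, so H_3 = Z.

As a check, the Euler characteristic is 5 − 10 + 10 − 5 = 0, which agrees with 1 − 0 + 0 − 1 = 0.
(K is a triangulation of the 3-sphere S^3.)

Hence the Betti numbers are b_0 = 1, b_1 = 0, b_2 = 0, b_3 = 1.

b_0 = 1, b_1 = 0, b_2 = 0, b_3 = 1.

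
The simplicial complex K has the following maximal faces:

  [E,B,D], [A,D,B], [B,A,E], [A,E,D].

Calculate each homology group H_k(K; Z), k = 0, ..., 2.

H_0 = Z,  H_1 = 0,  H_2 = Z.

Order the vertices as A < B < D < E. Listing each simplex with vertices in this order, K has dimension 2 with simplices:

  0-simplices (4): A, B, D, E
  1-simplices (6): AB, AD, AE, BD, BE, DE
  2-simplices (4): ABD, ABE, ADE, BDE

giving chain groups C_0 ≅ Z^4, C_1 ≅ Z^6, C_2 ≅ Z^4.

Boundary ∂_1: C_1 → C_0 is given by ∂[p,q] = [q] − [p].
The 4×6 boundary matrix has rank 3 and Smith normal form diag(1,1,1).

∂_2: C_2 → C_1 acts by ∂[p,q,r] = [q,r] − [p,r] + [p,q]. For instance
  ∂ABD = BD − AD + AB,
  ∂BDE = DE − BE + BD.
The 6×4 boundary matrix has rank 3 and Smith normal form diag(1,1,1).

Computing H_k = (kernel of ∂_k) / (image of ∂_{k+1}):

  H_0: rank C_0 − rank ∂_1 = 4 − 3 = 1, and the invariant factors of ∂_1 are all 1, so H_0 ≅ Z.
  H_1: rank ker ∂_1 − rank ∂_2 = (6 − 3) − 3 = 0, and the invariant factors of ∂_2 are all 1, so H_1 ≅ 0.
  H_2: rank ker ∂_2 − rank ∂_3 = (4 − 3) − 0 = 1, and there is no ∂_3, so H_2 ≅ Z.

As a check, the Euler characteristic is 4 − 6 + 4 = 2, which agrees with 1 − 0 + 1 = 2.
(K is a triangulation of the 2-sphere S^2.)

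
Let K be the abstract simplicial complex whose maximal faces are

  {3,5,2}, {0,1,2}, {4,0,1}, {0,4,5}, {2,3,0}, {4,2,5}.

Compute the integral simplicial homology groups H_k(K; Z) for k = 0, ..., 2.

H_0 ≅ Z,  H_1 ≅ Z,  H_2 = 0.

Take the total order 0 < 1 < 2 < 3 < 4 < 5 on the vertex set. Then K (dimension 2) consists of the simplices:

  0-simplices (6): [0], [1], [2], [3], [4], [5]
  1-simplices (12): [0,1], [0,2], [0,3], [0,4], [0,5], [1,2], [1,4], [2,3], [2,4], [2,5], [3,5], [4,5]
  2-simplices (6): [0,1,2], [0,1,4], [0,2,3], [0,4,5], [2,3,5], [2,4,5]

so the chain groups are C_0 ≅ Z^6, C_1 ≅ Z^12, C_2 ≅ Z^6.

The boundary map ∂_1: C_1 → C_0 maps an edge to its endpoints' difference, ∂[p,q] = q − p. For instance
  ∂[2,5] = [5] − [2].
As a 6×12 matrix over Z this has rank 5, with invariant factors (1,1,1,1,1).

The boundary map ∂_2: C_2 → C_1 sends each 2-simplex [p,q,r] to [q,r] − [p,r] + [p,q]. For instance
  ∂[0,1,4] = [1,4] − [0,4] + [0,1],
  ∂[2,3,5] = [3,5] − [2,5] + [2,3].
As a 12×6 matrix over Z this has rank 6, with invariant factors (1,1,1,1,1,1).

Computing H_k = (kernel of ∂_k) / (image of ∂_{k+1}):

  H_0: rank C_0 − rank ∂_1 = 6 − 5 = 1, and the invariant factors of ∂_1 are all 1, so H_0 ≅ Z.
  H_1: rank ker ∂_1 − rank ∂_2 = (12 − 5) − 6 = 1, and the invariant factors of ∂_2 are all 1, so H_1 ≅ Z.
  H_2: rank ker ∂_2 − rank ∂_3 = (6 − 6) − 0 = 0, and there is no ∂_3, so H_2 ≅ 0.

(K is a triangulation of the cylinder S^1 x I.)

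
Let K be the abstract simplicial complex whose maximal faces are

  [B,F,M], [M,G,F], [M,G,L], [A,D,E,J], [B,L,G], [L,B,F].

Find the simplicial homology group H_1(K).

K has 9 vertices, 16 edges, 9 triangles, 1 3-simplex.
rank ∂_1 = 7, rank ∂_2 = 8 ⇒ b_1 = 16 − 7 − 8 = 1; all invariant factors of ∂_2 are 1 so no torsion. So H_1 = Z.

H_1 ≅ Z.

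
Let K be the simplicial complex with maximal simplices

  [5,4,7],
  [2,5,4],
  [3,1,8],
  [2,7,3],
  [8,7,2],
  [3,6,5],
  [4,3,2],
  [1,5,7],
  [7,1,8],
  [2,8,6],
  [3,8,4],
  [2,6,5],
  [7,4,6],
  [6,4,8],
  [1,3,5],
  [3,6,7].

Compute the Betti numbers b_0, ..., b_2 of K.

Fix the vertex order 1 < 2 < 3 < 4 < 5 < 6 < 7 < 8 and write every simplex with vertices in increasing order. Then dim K = 2 and the simplices of K are:

  0-simplices (8): [1], [2], [3], [4], [5], [6], [7], [8]
  1-simplices (24): (24 of them)
  2-simplices (16): [1,3,5], [1,3,8], [1,5,7], [1,7,8], [2,3,4], [2,3,7], [2,4,5], [2,5,6], [2,6,8], [2,7,8], [3,4,8], [3,5,6], [3,6,7], [4,5,7], [4,6,7], [4,6,8]

giving chain groups C_0 ≅ Z^8, C_1 ≅ Z^24, C_2 ≅ Z^16.

The boundary map ∂_1: C_1 → C_0 maps an edge to its endpoints' difference, ∂[p,q] = q − p. For instance
  ∂[2,6] = [6] − [2].
As a 8×24 matrix over Z this has rank 7, with invariant factors (1,1,1,1,1,1,1).

∂_2: C_2 → C_1 sends each 2-simplex [p,q,r] to [q,r] − [p,r] + [p,q]. For instance
  ∂[4,6,8] = [6,8] − [4,8] + [4,6],
  ∂[2,6,8] = [6,8] − [2,8] + [2,6].
The 24×16 boundary matrix has rank 15 and Smith normal form diag(1,1,1,1,1,1,1,1,1,1,1,1,1,1,1).

Computing H_k = (kernel of ∂_k) / (image of ∂_{k+1}):

  H_0: rank C_0 − rank ∂_1 = 8 − 7 = 1, and the invariant factors of ∂_1 are all 1, so H_0 ≅ Z.
  H_1: rank ker ∂_1 − rank ∂_2 = (24 − 7) − 15 = 2, and the invariant factors of ∂_2 are all 1, so H_1 ≅ Z^2.
  H_2: rank ker ∂_2 − rank ∂_3 = (16 − 15) − 0 = 1, and there is no ∂_3, so H_2 ≅ Z.

As a check, the Euler characteristic is 8 − 24 + 16 = 0, which agrees with 1 − 2 + 1 = 0.

Hence the Betti numbers are b_0 = 1, b_1 = 2, b_2 = 1.

b_0 = 1, b_1 = 2, b_2 = 1.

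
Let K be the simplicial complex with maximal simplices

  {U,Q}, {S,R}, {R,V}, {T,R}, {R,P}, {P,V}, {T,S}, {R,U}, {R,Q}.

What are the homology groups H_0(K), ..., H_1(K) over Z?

Take the total order P < Q < R < S < T < U < V on the vertex set. Then K (dimension 1) consists of the simplices:

  0-simplices (7): P, Q, R, S, T, U, V
  1-simplices (9): PR, PV, QR, QU, RS, RT, RU, RV, ST

so the chain groups are C_0 ≅ Z^7, C_1 ≅ Z^9.

∂_1: C_1 → C_0 is given by ∂[p,q] = [q] − [p].
The 7×9 boundary matrix has rank 6 and Smith normal form diag(1,1,1,1,1,1).

Now H_k = ker ∂_k / im ∂_{k+1}, so:

  H_0: rank C_0 − rank ∂_1 = 7 − 6 = 1, and the invariant factors of ∂_1 are all 1, so H_0 = Z.
  H_1: rank ker ∂_1 − rank ∂_2 = (9 − 6) − 0 = 3, and there is no ∂_2, so H_1 = Z^3.

H_0 = Z,  H_1 = Z^3.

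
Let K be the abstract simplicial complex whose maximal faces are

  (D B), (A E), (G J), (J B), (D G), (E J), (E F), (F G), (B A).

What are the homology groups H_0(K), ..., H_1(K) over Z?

Take the total order A < B < D < E < F < G < J on the vertex set. Then K (dimension 1) consists of the simplices:

  0-simplices (7): A, B, D, E, F, G, J
  1-simplices (9): AB, AE, BD, BJ, DG, EF, EJ, FG, GJ

so the chain groups are C_0 ≅ Z^7, C_1 ≅ Z^9.

∂_1: C_1 → C_0 sends each edge [p,q] (with p < q) to q − p. For instance
  ∂GJ = J − G.
This gives a 7×9 integer matrix of rank 6; reducing to Smith normal form yields diagonal entries (1,1,1,1,1,1).

Now H_k = ker ∂_k / im ∂_{k+1}, so:

  H_0: rank C_0 − rank ∂_1 = 7 − 6 = 1, and the invariant factors of ∂_1 are all 1, so H_0 = Z.
  H_1: rank ker ∂_1 − rank ∂_2 = (9 − 6) − 0 = 3, and there is no ∂_2, so H_1 = Z^3.

As a check, the Euler characteristic is 7 − 9 = -2, which agrees with 1 − 3 = -2.

H_0 ≅ Z,  H_1 ≅ Z^3.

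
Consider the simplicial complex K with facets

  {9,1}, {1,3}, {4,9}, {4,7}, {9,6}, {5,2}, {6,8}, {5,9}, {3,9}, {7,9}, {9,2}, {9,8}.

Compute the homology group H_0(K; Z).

We work with the vertex ordering 1 < 2 < 3 < 4 < 5 < 6 < 7 < 8 < 9. The simplices of K, each written with vertices in increasing order, are:

  0-simplices (9): [1], [2], [3], [4], [5], [6], [7], [8], [9]
  1-simplices (12): [1,3], [1,9], [2,5], [2,9], [3,9], [4,7], [4,9], [5,9], [6,8], [6,9], [7,9], [8,9]

Hence C_0 ≅ Z^9, C_1 ≅ Z^12.

Boundary ∂_1: C_1 → C_0 sends each edge [p,q] (with p < q) to q − p.
This gives a 9×12 integer matrix of rank 8; reducing to Smith normal form yields diagonal entries (1,1,1,1,1,1,1,1).

Reading off H_k = ker ∂_k / im ∂_{k+1}:

  H_0: rank C_0 − rank ∂_1 = 9 − 8 = 1, and the invariant factors of ∂_1 are all 1, so H_0 ≅ Z.

H_0 = Z.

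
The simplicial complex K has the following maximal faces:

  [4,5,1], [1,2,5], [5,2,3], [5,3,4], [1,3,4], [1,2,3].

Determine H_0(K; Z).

Fix the vertex order 1 < 2 < 3 < 4 < 5 and write every simplex with vertices in increasing order. Then dim K = 2 and the simplices of K are:

  0-simplices (5): [1], [2], [3], [4], [5]
  1-simplices (9): [1,2], [1,3], [1,4], [1,5], [2,3], [2,5], [3,4], [3,5], [4,5]
  2-simplices (6): [1,2,3], [1,2,5], [1,3,4], [1,4,5], [2,3,5], [3,4,5]

so the chain groups are C_0 ≅ Z^5, C_1 ≅ Z^9, C_2 ≅ Z^6.

∂_1: C_1 → C_0 sends each edge [p,q] (with p < q) to q − p. For instance
  ∂[2,5] = [5] − [2].
The resulting 5×9 matrix has rank 4, and its Smith normal form has invariant factors (1,1,1,1).

Boundary ∂_2: C_2 → C_1 acts by ∂[p,q,r] = [q,r] − [p,r] + [p,q]. For instance
  ∂[1,2,3] = [2,3] − [1,3] + [1,2],
  ∂[1,4,5] = [4,5] − [1,5] + [1,4].
This gives a 9×6 integer matrix of rank 5; reducing to Smith normal form yields diagonal entries (1,1,1,1,1).

Reading off H_k = ker ∂_k / im ∂_{k+1}:

  H_0: rank C_0 − rank ∂_1 = 5 − 4 = 1, and the invariant factors of ∂_1 are all 1, so H_0 ≅ Z.

H_0 = Z.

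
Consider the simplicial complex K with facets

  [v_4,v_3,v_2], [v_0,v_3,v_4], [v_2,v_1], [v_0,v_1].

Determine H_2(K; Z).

Fix the vertex order v_0 < v_1 < v_2 < v_3 < v_4 and write every simplex with vertices in increasing order. Then dim K = 2 and the simplices of K are:

  0-simplices (5): [v_0], [v_1], [v_2], [v_3], [v_4]
  1-simplices (7): [v_0,v_1], [v_0,v_3], [v_0,v_4], [v_1,v_2], [v_2,v_3], [v_2,v_4], [v_3,v_4]
  2-simplices (2): [v_0,v_3,v_4], [v_2,v_3,v_4]

giving chain groups C_0 ≅ Z^5, C_1 ≅ Z^7, C_2 ≅ Z^2.

∂_1: C_1 → C_0 maps an edge to its endpoints' difference, ∂[p,q] = q − p. For instance
  ∂[v_0,v_3] = [v_3] − [v_0].
This gives a 5×7 integer matrix of rank 4; reducing to Smith normal form yields diagonal entries (1,1,1,1).

∂_2: C_2 → C_1 acts by ∂[p,q,r] = [q,r] − [p,r] + [p,q]. For instance
  ∂[v_0,v_3,v_4] = [v_3,v_4] − [v_0,v_4] + [v_0,v_3],
  ∂[v_2,v_3,v_4] = [v_3,v_4] − [v_2,v_4] + [v_2,v_3].
The resulting 7×2 matrix has rank 2, and its Smith normal form has invariant factors (1,1).

From H_k ≅ ker(∂_k) / im(∂_{k+1}) we obtain:

  H_2: rank ker ∂_2 − rank ∂_3 = (2 − 2) − 0 = 0, and there is no ∂_3, so H_2 ≅ 0.

H_2 ≅ 0.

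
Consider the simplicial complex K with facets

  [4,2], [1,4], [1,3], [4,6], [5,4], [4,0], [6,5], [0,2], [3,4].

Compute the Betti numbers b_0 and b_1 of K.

b_0 = 1, b_1 = 3.

We work with the vertex ordering 0 < 1 < 2 < 3 < 4 < 5 < 6. The simplices of K, each written with vertices in increasing order, are:

  0-simplices (7): [0], [1], [2], [3], [4], [5], [6]
  1-simplices (9): [0,2], [0,4], [1,3], [1,4], [2,4], [3,4], [4,5], [4,6], [5,6]

so the chain groups are C_0 ≅ Z^7, C_1 ≅ Z^9.

The boundary map ∂_1: C_1 → C_0 sends each edge [p,q] (with p < q) to q − p.
This gives a 7×9 integer matrix of rank 6; reducing to Smith normal form yields diagonal entries (1,1,1,1,1,1).

From H_k ≅ ker(∂_k) / im(∂_{k+1}) we obtain:

  H_0: rank C_0 − rank ∂_1 = 7 − 6 = 1, and the invariant factors of ∂_1 are all 1, so H_0 ≅ Z.
  H_1: rank ker ∂_1 − rank ∂_2 = (9 − 6) − 0 = 3, and there is no ∂_2, so H_1 ≅ Z^3.

Hence the Betti numbers are b_0 = 1, b_1 = 3.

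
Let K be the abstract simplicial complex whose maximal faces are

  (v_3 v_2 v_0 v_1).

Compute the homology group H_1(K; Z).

H_1 = 0.

Take the total order v_0 < v_1 < v_2 < v_3 on the vertex set. Then K (dimension 3) consists of the simplices:

  0-simplices (4): [v_0], [v_1], [v_2], [v_3]
  1-simplices (6): [v_0,v_1], [v_0,v_2], [v_0,v_3], [v_1,v_2], [v_1,v_3], [v_2,v_3]
  2-simplices (4): [v_0,v_1,v_2], [v_0,v_1,v_3], [v_0,v_2,v_3], [v_1,v_2,v_3]
  3-simplices (1): [v_0,v_1,v_2,v_3]

so the chain groups are C_0 ≅ Z^4, C_1 ≅ Z^6, C_2 ≅ Z^4, C_3 ≅ Z^1.

∂_1: C_1 → C_0 maps an edge to its endpoints' difference, ∂[p,q] = q − p. For instance
  ∂[v_0,v_2] = [v_2] − [v_0].
The 4×6 boundary matrix has rank 3 and Smith normal form diag(1,1,1).

The boundary map ∂_2: C_2 → C_1 acts by ∂[p,q,r] = [q,r] − [p,r] + [p,q]. For instance
  ∂[v_0,v_1,v_3] = [v_1,v_3] − [v_0,v_3] + [v_0,v_1],
  ∂[v_0,v_1,v_2] = [v_1,v_2] − [v_0,v_2] + [v_0,v_1].
As a 6×4 matrix over Z this has rank 3, with invariant factors (1,1,1).

The boundary map ∂_3: C_3 → C_2 sends each 3-simplex σ to the alternating sum Σ_i (−1)^i (σ with its i-th vertex removed). For instance
  ∂[v_0,v_1,v_2,v_3] = [v_1,v_2,v_3] − [v_0,v_2,v_3] + [v_0,v_1,v_3] − [v_0,v_1,v_2].
The resulting 4×1 matrix has rank 1, and its Smith normal form has invariant factors (1).

From H_k ≅ ker(∂_k) / im(∂_{k+1}) we obtain:

  H_1: rank ker ∂_1 − rank ∂_2 = (6 − 3) − 3 = 0, and the invariant factors of ∂_2 are all 1, so H_1 ≅ 0.

(K is a triangulation of the 3-simplex.)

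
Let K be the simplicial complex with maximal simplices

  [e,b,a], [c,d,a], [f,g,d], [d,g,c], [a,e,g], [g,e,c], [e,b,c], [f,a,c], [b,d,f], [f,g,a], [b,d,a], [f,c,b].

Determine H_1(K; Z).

We work with the vertex ordering a < b < c < d < e < f < g. The simplices of K, each written with vertices in increasing order, are:

  0-simplices (7): a, b, c, d, e, f, g
  1-simplices (18): ab, ac, ad, ae, af, ag, bc, bd, be, bf, cd, ce, cf, cg, df, dg, eg, fg
  2-simplices (12): abd, abe, acd, acf, aeg, afg, bce, bcf, bdf, cdg, ceg, dfg

Hence C_0 ≅ Z^7, C_1 ≅ Z^18, C_2 ≅ Z^12.

∂_1: C_1 → C_0 maps an edge to its endpoints' difference, ∂[p,q] = q − p. For instance
  ∂cg = g − c.
As a 7×18 matrix over Z this has rank 6, with invariant factors (1,1,1,1,1,1).

Boundary ∂_2: C_2 → C_1 acts by ∂[p,q,r] = [q,r] − [p,r] + [p,q]. For instance
  ∂acd = cd − ad + ac,
  ∂dfg = fg − dg + df.
This gives a 18×12 integer matrix of rank 12; reducing to Smith normal form yields diagonal entries (1,1,1,1,1,1,1,1,1,1,1,2).

From H_k ≅ ker(∂_k) / im(∂_{k+1}) we obtain:

  H_1: rank ker ∂_1 − rank ∂_2 = (18 − 6) − 12 = 0, and ∂_2 has invariant factor 2 > 1, so H_1 ≅ Z/2.

H_1 = Z/2.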